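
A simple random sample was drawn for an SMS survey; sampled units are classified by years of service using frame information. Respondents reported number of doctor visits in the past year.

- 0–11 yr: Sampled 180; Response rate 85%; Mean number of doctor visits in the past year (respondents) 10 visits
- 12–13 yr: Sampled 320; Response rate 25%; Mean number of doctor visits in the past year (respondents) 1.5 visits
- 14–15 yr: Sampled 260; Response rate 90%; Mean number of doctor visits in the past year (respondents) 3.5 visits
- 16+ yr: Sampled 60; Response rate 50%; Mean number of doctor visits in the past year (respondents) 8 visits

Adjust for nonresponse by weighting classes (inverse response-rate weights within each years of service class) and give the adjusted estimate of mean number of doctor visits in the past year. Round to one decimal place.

4.5

Weighting each respondent by the inverse class response rate inflates each class back to its sampled size, so the class weight is n_sampled:
  0–11 yr: 180 × 10 = 1800
  12–13 yr: 320 × 1.5 = 480
  14–15 yr: 260 × 3.5 = 910
  16+ yr: 60 × 8 = 480
Adjusted estimate = 3670 / 820 = 4.47561 → 4.5.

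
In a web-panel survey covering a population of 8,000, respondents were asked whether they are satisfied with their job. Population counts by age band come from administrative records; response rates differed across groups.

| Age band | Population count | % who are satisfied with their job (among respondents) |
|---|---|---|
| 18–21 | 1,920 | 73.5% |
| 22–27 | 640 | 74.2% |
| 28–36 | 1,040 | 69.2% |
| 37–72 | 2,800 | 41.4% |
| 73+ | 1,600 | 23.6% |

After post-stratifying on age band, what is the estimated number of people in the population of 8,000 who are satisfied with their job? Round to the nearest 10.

Estimated count per cell = population count × respondent percentage:
  18–21: 1,920 × 73.5% = 1411.2
  22–27: 640 × 74.2% = 474.88
  28–36: 1,040 × 69.2% = 719.68
  37–72: 2,800 × 41.4% = 1159.2
  73+: 1,600 × 23.6% = 377.6
Estimated total = 4142.56 → 4,140.

4,140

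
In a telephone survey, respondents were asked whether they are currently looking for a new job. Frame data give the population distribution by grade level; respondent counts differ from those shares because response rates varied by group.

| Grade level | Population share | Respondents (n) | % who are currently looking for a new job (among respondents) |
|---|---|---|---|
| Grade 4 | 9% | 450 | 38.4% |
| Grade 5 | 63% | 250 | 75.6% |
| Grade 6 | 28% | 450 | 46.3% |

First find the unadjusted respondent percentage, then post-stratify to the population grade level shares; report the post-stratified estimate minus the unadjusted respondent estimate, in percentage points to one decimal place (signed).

+14.5 percentage points

Without adjustment, the pooled respondent share is:
  (450/1150)×38.4 + (250/1150)×75.6 + (450/1150)×46.3 = 49.5783%
Reweighting by population grade level shares:
  0.09×38.4 + 0.63×75.6 + 0.28×46.3 = 64.048%
Difference = 64.048 − 49.5783 = 14.4697 pp.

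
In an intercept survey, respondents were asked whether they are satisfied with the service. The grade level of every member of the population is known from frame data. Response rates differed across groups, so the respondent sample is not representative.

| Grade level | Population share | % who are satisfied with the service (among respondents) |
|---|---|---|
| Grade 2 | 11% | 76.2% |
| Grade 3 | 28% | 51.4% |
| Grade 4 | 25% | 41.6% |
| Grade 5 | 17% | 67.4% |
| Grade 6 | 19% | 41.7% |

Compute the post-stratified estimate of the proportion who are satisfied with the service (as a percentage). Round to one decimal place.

52.6%

Weight each group's respondent value by its population share:
  Grade 2: 0.11 × 76.2 = 8.382
  Grade 3: 0.28 × 51.4 = 14.392
  Grade 4: 0.25 × 41.6 = 10.4
  Grade 5: 0.17 × 67.4 = 11.458
  Grade 6: 0.19 × 41.7 = 7.923
Post-stratified estimate = 52.555 → 52.6%.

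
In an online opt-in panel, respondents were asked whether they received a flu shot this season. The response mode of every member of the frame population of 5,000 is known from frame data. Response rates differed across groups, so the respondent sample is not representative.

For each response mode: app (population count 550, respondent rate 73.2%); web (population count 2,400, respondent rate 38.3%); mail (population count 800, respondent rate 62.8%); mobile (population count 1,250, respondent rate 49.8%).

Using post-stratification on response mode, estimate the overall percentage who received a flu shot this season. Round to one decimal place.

Reweight to the known response mode distribution:
  app: (550/5,000) × 73.2 = 8.052
  web: (2,400/5,000) × 38.3 = 18.384
  mail: (800/5,000) × 62.8 = 10.048
  mobile: (1,250/5,000) × 49.8 = 12.45
Post-stratified estimate = 48.934 → 48.9%.

48.9%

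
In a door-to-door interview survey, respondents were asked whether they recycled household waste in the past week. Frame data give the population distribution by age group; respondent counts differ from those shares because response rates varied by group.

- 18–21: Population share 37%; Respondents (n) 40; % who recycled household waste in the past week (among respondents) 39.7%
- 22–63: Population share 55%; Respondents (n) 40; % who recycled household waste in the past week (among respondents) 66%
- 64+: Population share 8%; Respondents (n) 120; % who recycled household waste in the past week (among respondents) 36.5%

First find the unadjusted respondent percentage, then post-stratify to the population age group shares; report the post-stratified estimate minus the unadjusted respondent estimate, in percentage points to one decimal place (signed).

Naive respondent-only estimate (weights = respondent counts):
  (40/200)×39.7 + (40/200)×66 + (120/200)×36.5 = 43.04%
Post-stratified estimate weights by population shares:
  0.37×39.7 + 0.55×66 + 0.08×36.5 = 53.909%
Difference = 53.909 − 43.04 = 10.869 pp.

+10.9 percentage points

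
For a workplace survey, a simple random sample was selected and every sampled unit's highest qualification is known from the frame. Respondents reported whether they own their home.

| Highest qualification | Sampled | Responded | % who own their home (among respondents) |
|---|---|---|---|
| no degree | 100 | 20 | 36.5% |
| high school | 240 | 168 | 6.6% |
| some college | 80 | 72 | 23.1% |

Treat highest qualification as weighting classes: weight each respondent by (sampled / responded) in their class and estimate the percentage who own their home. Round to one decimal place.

Response rates by class: no degree 20/100 = 20%, high school 168/240 = 70%, some college 72/80 = 90%.
Inverse-response-rate weighting restores each class to its sampled count, so class totals weight by n_sampled:
  no degree: 100 × 36.5 = 3650
  high school: 240 × 6.6 = 1584
  some college: 80 × 23.1 = 1848
Adjusted estimate = 7082 / 420 = 16.8619 → 16.9%.

16.9%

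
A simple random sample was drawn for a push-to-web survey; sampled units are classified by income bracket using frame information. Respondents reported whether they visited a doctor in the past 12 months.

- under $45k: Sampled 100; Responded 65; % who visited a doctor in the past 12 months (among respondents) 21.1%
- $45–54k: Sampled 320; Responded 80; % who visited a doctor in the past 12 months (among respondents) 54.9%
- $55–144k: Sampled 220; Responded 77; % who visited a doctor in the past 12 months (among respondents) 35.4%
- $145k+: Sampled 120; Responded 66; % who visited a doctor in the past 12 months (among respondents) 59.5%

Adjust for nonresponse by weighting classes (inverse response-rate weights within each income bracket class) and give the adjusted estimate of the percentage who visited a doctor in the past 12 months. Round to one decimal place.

45.5%

Response rates by class: under $45k 65/100 = 65%, $45–54k 80/320 = 25%, $55–144k 77/220 = 35%, $145k+ 66/120 = 55%.
Inverse-response-rate weighting restores each class to its sampled count, so class totals weight by n_sampled:
  under $45k: 100 × 21.1 = 2110
  $45–54k: 320 × 54.9 = 17,568
  $55–144k: 220 × 35.4 = 7788
  $145k+: 120 × 59.5 = 7140
Adjusted estimate = 34,606 / 760 = 45.5342 → 45.5%.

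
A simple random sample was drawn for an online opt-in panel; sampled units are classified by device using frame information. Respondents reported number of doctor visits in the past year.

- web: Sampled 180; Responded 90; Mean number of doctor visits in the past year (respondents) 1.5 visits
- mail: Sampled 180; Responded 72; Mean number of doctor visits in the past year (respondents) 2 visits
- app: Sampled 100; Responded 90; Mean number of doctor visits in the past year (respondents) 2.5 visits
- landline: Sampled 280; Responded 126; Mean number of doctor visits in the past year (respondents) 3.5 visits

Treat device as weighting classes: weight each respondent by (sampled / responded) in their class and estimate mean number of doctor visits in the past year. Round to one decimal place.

2.5

Response rates by class: web 90/180 = 50%, mail 72/180 = 40%, app 90/100 = 90%, landline 126/280 = 45%.
Weighting each respondent by the inverse class response rate inflates each class back to its sampled size, so the class weight is n_sampled:
  web: 180 × 1.5 = 270
  mail: 180 × 2 = 360
  app: 100 × 2.5 = 250
  landline: 280 × 3.5 = 980
Adjusted estimate = 1860 / 740 = 2.51351 → 2.5.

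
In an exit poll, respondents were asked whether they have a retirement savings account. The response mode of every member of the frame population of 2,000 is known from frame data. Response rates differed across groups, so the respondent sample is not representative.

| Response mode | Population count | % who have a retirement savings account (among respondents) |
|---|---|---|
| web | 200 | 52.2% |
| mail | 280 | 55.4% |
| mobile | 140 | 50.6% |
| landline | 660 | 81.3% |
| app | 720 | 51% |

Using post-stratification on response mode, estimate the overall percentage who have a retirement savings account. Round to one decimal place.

61.7%

Each cell contributes population-share × respondent value:
  web: (200/2,000) × 52.2 = 5.22
  mail: (280/2,000) × 55.4 = 7.756
  mobile: (140/2,000) × 50.6 = 3.542
  landline: (660/2,000) × 81.3 = 26.829
  app: (720/2,000) × 51 = 18.36
Post-stratified estimate = 61.707 → 61.7%.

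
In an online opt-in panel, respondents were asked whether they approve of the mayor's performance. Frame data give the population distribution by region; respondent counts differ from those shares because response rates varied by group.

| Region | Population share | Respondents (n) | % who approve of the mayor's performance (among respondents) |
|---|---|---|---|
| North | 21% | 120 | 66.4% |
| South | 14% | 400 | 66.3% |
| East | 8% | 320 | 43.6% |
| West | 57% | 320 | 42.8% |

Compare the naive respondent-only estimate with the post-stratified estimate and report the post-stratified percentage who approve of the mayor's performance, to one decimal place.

51.1%

Naive respondent-only estimate (weights = respondent counts):
  (120/1160)×66.4 + (400/1160)×66.3 + (320/1160)×43.6 + (320/1160)×42.8 = 53.5655%
Post-stratified estimate weights by population shares:
  0.21×66.4 + 0.14×66.3 + 0.08×43.6 + 0.57×42.8 = 51.11%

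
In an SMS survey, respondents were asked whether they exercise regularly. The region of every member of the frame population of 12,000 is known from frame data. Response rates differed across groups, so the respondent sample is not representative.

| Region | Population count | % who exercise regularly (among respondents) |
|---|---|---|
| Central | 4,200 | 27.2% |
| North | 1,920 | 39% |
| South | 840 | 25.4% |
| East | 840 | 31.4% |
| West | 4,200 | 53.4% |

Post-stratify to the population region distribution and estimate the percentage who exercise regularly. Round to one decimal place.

38.4%

Reweight to the known region distribution:
  Central: (4,200/12,000) × 27.2 = 9.52
  North: (1,920/12,000) × 39 = 6.24
  South: (840/12,000) × 25.4 = 1.778
  East: (840/12,000) × 31.4 = 2.198
  West: (4,200/12,000) × 53.4 = 18.69
Post-stratified estimate = 38.426 → 38.4%.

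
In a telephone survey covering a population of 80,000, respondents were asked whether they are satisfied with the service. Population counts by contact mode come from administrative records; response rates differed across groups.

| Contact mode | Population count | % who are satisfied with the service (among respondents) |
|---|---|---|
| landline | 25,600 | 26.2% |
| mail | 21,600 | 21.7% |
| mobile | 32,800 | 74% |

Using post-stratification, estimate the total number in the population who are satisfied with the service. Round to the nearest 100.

35,700

Estimated count per cell = population count × respondent percentage:
  landline: 25,600 × 26.2% = 6707.2
  mail: 21,600 × 21.7% = 4687.2
  mobile: 32,800 × 74% = 24,272
Estimated total = 35666.4 → 35,700.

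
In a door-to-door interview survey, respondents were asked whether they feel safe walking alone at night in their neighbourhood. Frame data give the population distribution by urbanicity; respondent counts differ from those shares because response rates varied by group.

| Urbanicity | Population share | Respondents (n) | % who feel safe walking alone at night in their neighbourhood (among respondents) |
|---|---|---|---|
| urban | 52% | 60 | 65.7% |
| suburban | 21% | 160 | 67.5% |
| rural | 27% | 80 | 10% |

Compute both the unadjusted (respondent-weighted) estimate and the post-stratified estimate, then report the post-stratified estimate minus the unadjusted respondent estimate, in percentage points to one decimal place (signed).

-0.8 percentage points

Naive respondent-only estimate (weights = respondent counts):
  (60/300)×65.7 + (160/300)×67.5 + (80/300)×10 = 51.8067%
Post-stratifying to population shares instead:
  0.52×65.7 + 0.21×67.5 + 0.27×10 = 51.039%
Difference = 51.039 − 51.8067 = -0.7677 pp.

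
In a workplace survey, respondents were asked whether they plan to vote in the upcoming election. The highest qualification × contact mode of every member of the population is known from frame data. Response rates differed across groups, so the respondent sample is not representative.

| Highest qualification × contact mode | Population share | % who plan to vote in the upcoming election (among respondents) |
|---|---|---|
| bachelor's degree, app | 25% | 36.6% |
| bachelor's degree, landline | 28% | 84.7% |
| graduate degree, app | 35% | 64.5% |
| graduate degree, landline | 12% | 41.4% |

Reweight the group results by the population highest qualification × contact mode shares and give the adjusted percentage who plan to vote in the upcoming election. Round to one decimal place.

60.4%

Post-stratification weights by population share, not respondent share:
  bachelor's degree, app: 0.25 × 36.6 = 9.15
  bachelor's degree, landline: 0.28 × 84.7 = 23.716
  graduate degree, app: 0.35 × 64.5 = 22.575
  graduate degree, landline: 0.12 × 41.4 = 4.968
Post-stratified estimate = 60.409 → 60.4%.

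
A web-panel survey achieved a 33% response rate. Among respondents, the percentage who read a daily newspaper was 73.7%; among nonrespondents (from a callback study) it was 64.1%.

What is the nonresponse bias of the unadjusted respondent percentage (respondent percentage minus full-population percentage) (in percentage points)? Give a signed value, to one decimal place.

Nonresponse fraction = 1 − 0.33 = 0.67.
Bias = (nonresponse fraction) × (respondent percentage − nonrespondent percentage)
     = 0.67 × (73.7 − 64.1) = 0.67 × 9.6 = 6.432.

+6.4 percentage points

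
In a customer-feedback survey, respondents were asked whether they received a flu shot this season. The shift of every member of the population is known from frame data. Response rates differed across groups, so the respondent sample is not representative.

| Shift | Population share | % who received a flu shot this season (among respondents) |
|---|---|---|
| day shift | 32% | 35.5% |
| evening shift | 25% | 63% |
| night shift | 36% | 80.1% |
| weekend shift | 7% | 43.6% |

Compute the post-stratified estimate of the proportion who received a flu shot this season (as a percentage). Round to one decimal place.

Weight each group's respondent value by its population share:
  day shift: 0.32 × 35.5 = 11.36
  evening shift: 0.25 × 63 = 15.75
  night shift: 0.36 × 80.1 = 28.836
  weekend shift: 0.07 × 43.6 = 3.052
Post-stratified estimate = 58.998 → 59.0%.

59.0%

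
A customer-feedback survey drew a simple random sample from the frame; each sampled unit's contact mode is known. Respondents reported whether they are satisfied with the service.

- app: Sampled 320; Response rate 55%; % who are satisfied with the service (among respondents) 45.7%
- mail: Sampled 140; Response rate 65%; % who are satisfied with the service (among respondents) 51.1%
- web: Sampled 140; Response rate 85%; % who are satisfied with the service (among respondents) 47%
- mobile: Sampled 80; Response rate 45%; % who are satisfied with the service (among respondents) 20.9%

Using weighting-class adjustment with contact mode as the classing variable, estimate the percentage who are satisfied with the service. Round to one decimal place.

Weighting each respondent by the inverse class response rate inflates each class back to its sampled size, so the class weight is n_sampled:
  app: 320 × 45.7 = 14,624
  mail: 140 × 51.1 = 7154
  web: 140 × 47 = 6580
  mobile: 80 × 20.9 = 1672
Adjusted estimate = 30,030 / 680 = 44.1618 → 44.2%.

44.2%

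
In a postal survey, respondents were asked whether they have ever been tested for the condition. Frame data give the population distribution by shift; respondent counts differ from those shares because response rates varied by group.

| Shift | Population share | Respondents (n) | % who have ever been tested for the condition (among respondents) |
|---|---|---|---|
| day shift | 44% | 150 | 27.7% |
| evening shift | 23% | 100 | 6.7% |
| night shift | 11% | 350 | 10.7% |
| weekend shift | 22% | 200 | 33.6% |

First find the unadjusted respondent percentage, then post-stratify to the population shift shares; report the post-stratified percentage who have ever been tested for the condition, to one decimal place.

22.3%

Unadjusted (pooled respondent) estimate weights by respondent counts:
  (150/800)×27.7 + (100/800)×6.7 + (350/800)×10.7 + (200/800)×33.6 = 19.1125%
Post-stratifying to population shares instead:
  0.44×27.7 + 0.23×6.7 + 0.11×10.7 + 0.22×33.6 = 22.298%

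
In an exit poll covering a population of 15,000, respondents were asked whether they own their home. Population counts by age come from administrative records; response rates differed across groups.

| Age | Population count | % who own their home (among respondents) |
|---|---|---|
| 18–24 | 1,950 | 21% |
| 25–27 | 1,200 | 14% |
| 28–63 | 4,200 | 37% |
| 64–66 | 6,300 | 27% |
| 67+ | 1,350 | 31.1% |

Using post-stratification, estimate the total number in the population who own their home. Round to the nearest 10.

4,250

Estimated count per cell = population count × respondent percentage:
  18–24: 1,950 × 21% = 409.5
  25–27: 1,200 × 14% = 168
  28–63: 4,200 × 37% = 1554
  64–66: 6,300 × 27% = 1701
  67+: 1,350 × 31.1% = 419.85
Estimated total = 4252.35 → 4,250.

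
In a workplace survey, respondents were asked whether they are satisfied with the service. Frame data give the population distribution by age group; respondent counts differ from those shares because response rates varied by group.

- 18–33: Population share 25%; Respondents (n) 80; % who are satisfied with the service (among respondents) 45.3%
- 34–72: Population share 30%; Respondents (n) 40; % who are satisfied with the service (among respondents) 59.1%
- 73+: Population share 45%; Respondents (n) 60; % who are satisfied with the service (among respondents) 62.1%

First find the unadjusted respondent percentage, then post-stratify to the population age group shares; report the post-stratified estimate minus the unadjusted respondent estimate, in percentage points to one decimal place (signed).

+3.0 percentage points

Without adjustment, the pooled respondent share is:
  (80/180)×45.3 + (40/180)×59.1 + (60/180)×62.1 = 53.9667%
Post-stratified estimate weights by population shares:
  0.25×45.3 + 0.3×59.1 + 0.45×62.1 = 57%
Difference = 57 − 53.9667 = 3.0333 pp.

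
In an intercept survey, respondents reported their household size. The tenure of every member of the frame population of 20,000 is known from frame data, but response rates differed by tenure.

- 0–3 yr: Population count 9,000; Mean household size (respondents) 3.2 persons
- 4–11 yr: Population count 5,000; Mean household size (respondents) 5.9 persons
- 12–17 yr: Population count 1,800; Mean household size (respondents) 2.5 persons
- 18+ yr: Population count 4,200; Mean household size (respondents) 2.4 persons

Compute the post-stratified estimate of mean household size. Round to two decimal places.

Post-stratification weights by population share, not respondent share:
  0–3 yr: (9,000/20,000) × 3.2 = 1.44
  4–11 yr: (5,000/20,000) × 5.9 = 1.475
  12–17 yr: (1,800/20,000) × 2.5 = 0.225
  18+ yr: (4,200/20,000) × 2.4 = 0.504
Post-stratified estimate = 3.644 → 3.64.

3.64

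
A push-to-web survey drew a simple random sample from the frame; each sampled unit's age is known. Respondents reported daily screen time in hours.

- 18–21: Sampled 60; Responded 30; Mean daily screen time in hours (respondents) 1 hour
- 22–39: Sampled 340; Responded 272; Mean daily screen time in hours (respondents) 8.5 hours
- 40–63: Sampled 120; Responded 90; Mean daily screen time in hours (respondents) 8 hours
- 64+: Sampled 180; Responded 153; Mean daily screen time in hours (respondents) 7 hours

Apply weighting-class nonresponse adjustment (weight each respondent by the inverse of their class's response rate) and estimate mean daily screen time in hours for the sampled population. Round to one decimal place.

Response rates by class: 18–21 30/60 = 50%, 22–39 272/340 = 80%, 40–63 90/120 = 75%, 64+ 153/180 = 85%.
With weight = n_sampled/n_responded per class, the weighted class total is n_sampled:
  18–21: 60 × 1 = 60
  22–39: 340 × 8.5 = 2890
  40–63: 120 × 8 = 960
  64+: 180 × 7 = 1260
Adjusted estimate = 5170 / 700 = 7.38571 → 7.4.

7.4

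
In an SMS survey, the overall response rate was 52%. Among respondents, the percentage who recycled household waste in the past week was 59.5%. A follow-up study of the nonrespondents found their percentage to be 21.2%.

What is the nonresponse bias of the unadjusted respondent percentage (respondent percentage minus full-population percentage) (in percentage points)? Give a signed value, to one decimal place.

+18.4 percentage points

Nonresponse fraction = 1 − 0.52 = 0.48.
Bias = (nonresponse fraction) × (respondent percentage − nonrespondent percentage)
     = 0.48 × (59.5 − 21.2) = 0.48 × 38.3 = 18.384.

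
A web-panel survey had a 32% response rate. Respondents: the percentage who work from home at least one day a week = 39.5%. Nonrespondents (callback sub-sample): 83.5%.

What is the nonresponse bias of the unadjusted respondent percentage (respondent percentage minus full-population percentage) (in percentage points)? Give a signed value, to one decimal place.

Nonresponse fraction = 1 − 0.32 = 0.68.
Bias = (nonresponse fraction) × (respondent percentage − nonrespondent percentage)
     = 0.68 × (39.5 − 83.5) = 0.68 × -44 = -29.92.

-29.9 percentage points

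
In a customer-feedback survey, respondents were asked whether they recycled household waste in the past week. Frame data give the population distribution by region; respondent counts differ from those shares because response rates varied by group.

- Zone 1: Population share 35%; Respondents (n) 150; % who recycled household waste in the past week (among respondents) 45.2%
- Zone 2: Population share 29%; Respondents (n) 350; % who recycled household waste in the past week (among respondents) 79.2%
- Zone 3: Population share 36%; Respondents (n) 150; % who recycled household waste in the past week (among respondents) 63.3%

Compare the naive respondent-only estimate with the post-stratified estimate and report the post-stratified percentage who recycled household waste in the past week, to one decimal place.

Unadjusted (pooled respondent) estimate weights by respondent counts:
  (150/650)×45.2 + (350/650)×79.2 + (150/650)×63.3 = 67.6846%
Post-stratifying to population shares instead:
  0.35×45.2 + 0.29×79.2 + 0.36×63.3 = 61.576%

61.6%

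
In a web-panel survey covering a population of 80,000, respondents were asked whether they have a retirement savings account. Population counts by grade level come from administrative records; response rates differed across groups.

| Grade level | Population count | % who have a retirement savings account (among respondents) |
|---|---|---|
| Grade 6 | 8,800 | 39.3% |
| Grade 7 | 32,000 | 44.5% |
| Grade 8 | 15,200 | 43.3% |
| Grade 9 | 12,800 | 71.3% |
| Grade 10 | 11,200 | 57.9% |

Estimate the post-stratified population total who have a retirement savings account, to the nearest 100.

39,900

Apply each group's respondent rate to its population count:
  Grade 6: 8,800 × 39.3% = 3458.4
  Grade 7: 32,000 × 44.5% = 14,240
  Grade 8: 15,200 × 43.3% = 6581.6
  Grade 9: 12,800 × 71.3% = 9126.4
  Grade 10: 11,200 × 57.9% = 6484.8
Estimated total = 39891.2 → 39,900.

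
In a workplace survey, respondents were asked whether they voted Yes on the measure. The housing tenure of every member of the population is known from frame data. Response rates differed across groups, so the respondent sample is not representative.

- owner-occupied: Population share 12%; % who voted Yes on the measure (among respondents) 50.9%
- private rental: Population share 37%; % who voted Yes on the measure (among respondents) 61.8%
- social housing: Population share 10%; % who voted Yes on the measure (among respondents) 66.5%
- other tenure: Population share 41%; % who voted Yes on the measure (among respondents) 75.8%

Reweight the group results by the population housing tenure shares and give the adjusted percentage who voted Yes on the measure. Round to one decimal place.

66.7%

Post-stratification weights by population share, not respondent share:
  owner-occupied: 0.12 × 50.9 = 6.108
  private rental: 0.37 × 61.8 = 22.866
  social housing: 0.1 × 66.5 = 6.65
  other tenure: 0.41 × 75.8 = 31.078
Post-stratified estimate = 66.702 → 66.7%.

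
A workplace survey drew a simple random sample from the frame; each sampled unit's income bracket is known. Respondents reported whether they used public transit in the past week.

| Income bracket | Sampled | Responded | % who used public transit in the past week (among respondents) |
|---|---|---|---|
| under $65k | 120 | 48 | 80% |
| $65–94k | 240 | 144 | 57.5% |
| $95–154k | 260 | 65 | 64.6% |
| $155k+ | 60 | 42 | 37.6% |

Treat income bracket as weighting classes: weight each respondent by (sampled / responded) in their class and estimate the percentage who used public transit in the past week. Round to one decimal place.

62.4%

Class response rates: under $65k 48/120 = 40%, $65–94k 144/240 = 60%, $95–154k 65/260 = 25%, $155k+ 42/60 = 70%.
With weight = n_sampled/n_responded per class, the weighted class total is n_sampled:
  under $65k: 120 × 80 = 9600
  $65–94k: 240 × 57.5 = 13,800
  $95–154k: 260 × 64.6 = 16,796
  $155k+: 60 × 37.6 = 2256
Adjusted estimate = 42,452 / 680 = 62.4294 → 62.4%.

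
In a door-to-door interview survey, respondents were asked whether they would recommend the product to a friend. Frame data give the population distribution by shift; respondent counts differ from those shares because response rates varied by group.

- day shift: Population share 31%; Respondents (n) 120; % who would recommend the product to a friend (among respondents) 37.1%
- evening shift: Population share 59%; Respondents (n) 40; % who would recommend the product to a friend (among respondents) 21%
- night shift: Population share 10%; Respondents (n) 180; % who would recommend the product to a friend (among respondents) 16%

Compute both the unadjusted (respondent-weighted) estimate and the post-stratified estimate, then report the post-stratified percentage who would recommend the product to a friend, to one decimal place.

Naive respondent-only estimate (weights = respondent counts):
  (120/340)×37.1 + (40/340)×21 + (180/340)×16 = 24.0353%
Post-stratifying to population shares instead:
  0.31×37.1 + 0.59×21 + 0.1×16 = 25.491%

25.5%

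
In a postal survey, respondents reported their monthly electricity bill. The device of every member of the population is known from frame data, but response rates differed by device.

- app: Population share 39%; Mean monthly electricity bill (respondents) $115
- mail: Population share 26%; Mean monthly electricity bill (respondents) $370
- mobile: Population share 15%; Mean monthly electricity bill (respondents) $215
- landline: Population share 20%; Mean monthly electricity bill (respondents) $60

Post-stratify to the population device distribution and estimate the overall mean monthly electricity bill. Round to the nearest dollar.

$185

Reweight to the known device distribution:
  app: 0.39 × 115 = 44.85
  mail: 0.26 × 370 = 96.2
  mobile: 0.15 × 215 = 32.25
  landline: 0.2 × 60 = 12
Post-stratified estimate = 185.3 → $185.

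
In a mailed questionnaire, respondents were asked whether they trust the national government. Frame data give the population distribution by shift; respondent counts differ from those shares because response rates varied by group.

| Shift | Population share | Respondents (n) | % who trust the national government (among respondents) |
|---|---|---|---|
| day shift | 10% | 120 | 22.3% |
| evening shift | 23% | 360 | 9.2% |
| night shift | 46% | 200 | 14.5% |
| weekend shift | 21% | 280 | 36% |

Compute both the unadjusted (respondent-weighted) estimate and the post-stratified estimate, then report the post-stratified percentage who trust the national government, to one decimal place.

18.6%

Without adjustment, the pooled respondent share is:
  (120/960)×22.3 + (360/960)×9.2 + (200/960)×14.5 + (280/960)×36 = 19.7583%
Post-stratifying to population shares instead:
  0.1×22.3 + 0.23×9.2 + 0.46×14.5 + 0.21×36 = 18.576%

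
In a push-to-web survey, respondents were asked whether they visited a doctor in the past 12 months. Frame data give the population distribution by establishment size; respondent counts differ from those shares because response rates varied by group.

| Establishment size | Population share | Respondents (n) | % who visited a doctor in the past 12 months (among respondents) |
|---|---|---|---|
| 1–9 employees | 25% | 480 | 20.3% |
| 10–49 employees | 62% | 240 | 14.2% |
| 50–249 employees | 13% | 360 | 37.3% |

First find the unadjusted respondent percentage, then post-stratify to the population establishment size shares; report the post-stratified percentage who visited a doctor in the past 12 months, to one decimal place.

18.7%

Without adjustment, the pooled respondent share is:
  (480/1080)×20.3 + (240/1080)×14.2 + (360/1080)×37.3 = 24.6111%
Post-stratifying to population shares instead:
  0.25×20.3 + 0.62×14.2 + 0.13×37.3 = 18.728%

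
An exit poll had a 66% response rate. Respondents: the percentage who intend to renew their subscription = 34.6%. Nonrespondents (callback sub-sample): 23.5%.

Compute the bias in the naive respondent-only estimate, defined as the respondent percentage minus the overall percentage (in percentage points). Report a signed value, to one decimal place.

+3.8 percentage points

Nonresponse fraction = 1 − 0.66 = 0.34.
Bias = (nonresponse fraction) × (respondent percentage − nonrespondent percentage)
     = 0.34 × (34.6 − 23.5) = 0.34 × 11.1 = 3.774.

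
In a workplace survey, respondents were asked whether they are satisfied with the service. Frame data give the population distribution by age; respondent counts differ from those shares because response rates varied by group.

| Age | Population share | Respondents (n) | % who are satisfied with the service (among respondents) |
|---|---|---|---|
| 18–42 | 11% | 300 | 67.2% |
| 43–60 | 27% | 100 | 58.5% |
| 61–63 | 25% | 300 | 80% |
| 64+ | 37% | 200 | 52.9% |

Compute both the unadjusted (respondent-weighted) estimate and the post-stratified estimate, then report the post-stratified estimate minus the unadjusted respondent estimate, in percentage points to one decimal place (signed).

-4.6 percentage points

Unadjusted (pooled respondent) estimate weights by respondent counts:
  (300/900)×67.2 + (100/900)×58.5 + (300/900)×80 + (200/900)×52.9 = 67.3222%
Post-stratifying to population shares instead:
  0.11×67.2 + 0.27×58.5 + 0.25×80 + 0.37×52.9 = 62.76%
Difference = 62.76 − 67.3222 = -4.5622 pp.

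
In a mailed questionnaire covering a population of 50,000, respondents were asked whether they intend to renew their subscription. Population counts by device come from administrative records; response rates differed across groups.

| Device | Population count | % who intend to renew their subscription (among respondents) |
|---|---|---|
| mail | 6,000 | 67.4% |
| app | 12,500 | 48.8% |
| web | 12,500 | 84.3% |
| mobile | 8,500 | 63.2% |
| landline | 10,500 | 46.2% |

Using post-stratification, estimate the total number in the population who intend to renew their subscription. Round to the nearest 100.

Apply each group's respondent rate to its population count:
  mail: 6,000 × 67.4% = 4044
  app: 12,500 × 48.8% = 6100
  web: 12,500 × 84.3% = 10537.5
  mobile: 8,500 × 63.2% = 5372
  landline: 10,500 × 46.2% = 4851
Estimated total = 30904.5 → 30,900.

30,900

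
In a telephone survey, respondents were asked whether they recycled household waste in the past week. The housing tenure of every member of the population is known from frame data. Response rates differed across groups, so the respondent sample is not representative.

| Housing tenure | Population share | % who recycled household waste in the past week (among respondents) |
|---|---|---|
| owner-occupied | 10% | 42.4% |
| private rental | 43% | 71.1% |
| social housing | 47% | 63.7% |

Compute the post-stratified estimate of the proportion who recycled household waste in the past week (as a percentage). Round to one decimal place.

Each cell contributes population-share × respondent value:
  owner-occupied: 0.1 × 42.4 = 4.24
  private rental: 0.43 × 71.1 = 30.573
  social housing: 0.47 × 63.7 = 29.939
Post-stratified estimate = 64.752 → 64.8%.

64.8%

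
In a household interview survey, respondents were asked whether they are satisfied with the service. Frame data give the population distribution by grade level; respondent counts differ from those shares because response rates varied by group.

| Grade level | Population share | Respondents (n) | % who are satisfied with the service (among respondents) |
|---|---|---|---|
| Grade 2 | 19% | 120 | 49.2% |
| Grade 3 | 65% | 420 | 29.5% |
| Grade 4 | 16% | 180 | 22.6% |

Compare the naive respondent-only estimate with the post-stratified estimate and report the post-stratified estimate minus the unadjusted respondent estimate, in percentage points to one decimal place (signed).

Unadjusted (pooled respondent) estimate weights by respondent counts:
  (120/720)×49.2 + (420/720)×29.5 + (180/720)×22.6 = 31.0583%
Reweighting by population grade level shares:
  0.19×49.2 + 0.65×29.5 + 0.16×22.6 = 32.139%
Difference = 32.139 − 31.0583 = 1.0807 pp.

+1.1 percentage points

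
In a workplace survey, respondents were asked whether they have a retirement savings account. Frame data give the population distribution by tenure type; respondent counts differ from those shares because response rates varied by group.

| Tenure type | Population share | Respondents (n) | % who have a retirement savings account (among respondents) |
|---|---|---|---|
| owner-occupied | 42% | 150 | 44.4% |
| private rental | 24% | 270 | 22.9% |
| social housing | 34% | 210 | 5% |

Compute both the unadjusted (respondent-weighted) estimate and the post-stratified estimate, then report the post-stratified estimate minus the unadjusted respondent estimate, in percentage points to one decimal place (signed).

Without adjustment, the pooled respondent share is:
  (150/630)×44.4 + (270/630)×22.9 + (210/630)×5 = 22.0524%
Post-stratifying to population shares instead:
  0.42×44.4 + 0.24×22.9 + 0.34×5 = 25.844%
Difference = 25.844 − 22.0524 = 3.7916 pp.

+3.8 percentage points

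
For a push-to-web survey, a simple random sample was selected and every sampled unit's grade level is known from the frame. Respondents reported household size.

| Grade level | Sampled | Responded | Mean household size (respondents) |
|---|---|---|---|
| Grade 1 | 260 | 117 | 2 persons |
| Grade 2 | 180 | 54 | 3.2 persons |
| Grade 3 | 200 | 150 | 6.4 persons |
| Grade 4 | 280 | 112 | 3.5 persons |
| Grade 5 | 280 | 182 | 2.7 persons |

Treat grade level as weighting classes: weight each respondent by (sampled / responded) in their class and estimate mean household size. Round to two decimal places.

3.43

Response rates by class: Grade 1 117/260 = 45%, Grade 2 54/180 = 30%, Grade 3 150/200 = 75%, Grade 4 112/280 = 40%, Grade 5 182/280 = 65%.
Weighting each respondent by the inverse class response rate inflates each class back to its sampled size, so the class weight is n_sampled:
  Grade 1: 260 × 2 = 520
  Grade 2: 180 × 3.2 = 576
  Grade 3: 200 × 6.4 = 1280
  Grade 4: 280 × 3.5 = 980
  Grade 5: 280 × 2.7 = 756
Adjusted estimate = 4112 / 1,200 = 3.42667 → 3.43.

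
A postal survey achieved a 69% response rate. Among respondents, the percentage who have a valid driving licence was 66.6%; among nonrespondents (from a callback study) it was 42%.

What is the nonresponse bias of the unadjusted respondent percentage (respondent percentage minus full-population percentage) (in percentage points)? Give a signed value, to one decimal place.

Nonresponse fraction = 1 − 0.69 = 0.31.
Bias = (nonresponse fraction) × (respondent percentage − nonrespondent percentage)
     = 0.31 × (66.6 − 42) = 0.31 × 24.6 = 7.626.

+7.6 percentage points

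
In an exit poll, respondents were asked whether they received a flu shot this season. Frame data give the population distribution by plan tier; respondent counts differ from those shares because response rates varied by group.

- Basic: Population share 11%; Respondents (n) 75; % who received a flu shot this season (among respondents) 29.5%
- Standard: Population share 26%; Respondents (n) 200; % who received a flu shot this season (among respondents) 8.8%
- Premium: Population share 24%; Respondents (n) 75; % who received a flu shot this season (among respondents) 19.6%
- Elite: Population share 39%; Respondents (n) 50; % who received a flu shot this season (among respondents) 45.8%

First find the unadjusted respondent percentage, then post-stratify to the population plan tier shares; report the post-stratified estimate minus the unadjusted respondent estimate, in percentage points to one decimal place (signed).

+8.8 percentage points

Without adjustment, the pooled respondent share is:
  (75/400)×29.5 + (200/400)×8.8 + (75/400)×19.6 + (50/400)×45.8 = 19.3313%
Post-stratifying to population shares instead:
  0.11×29.5 + 0.26×8.8 + 0.24×19.6 + 0.39×45.8 = 28.099%
Difference = 28.099 − 19.3313 = 8.7677 pp.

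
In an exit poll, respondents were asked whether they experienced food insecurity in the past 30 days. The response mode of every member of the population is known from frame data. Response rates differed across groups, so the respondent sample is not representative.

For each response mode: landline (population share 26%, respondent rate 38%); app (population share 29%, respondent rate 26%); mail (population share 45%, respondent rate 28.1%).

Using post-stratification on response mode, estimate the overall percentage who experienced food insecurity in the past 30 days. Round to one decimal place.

Each cell contributes population-share × respondent value:
  landline: 0.26 × 38 = 9.88
  app: 0.29 × 26 = 7.54
  mail: 0.45 × 28.1 = 12.645
Post-stratified estimate = 30.065 → 30.1%.

30.1%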